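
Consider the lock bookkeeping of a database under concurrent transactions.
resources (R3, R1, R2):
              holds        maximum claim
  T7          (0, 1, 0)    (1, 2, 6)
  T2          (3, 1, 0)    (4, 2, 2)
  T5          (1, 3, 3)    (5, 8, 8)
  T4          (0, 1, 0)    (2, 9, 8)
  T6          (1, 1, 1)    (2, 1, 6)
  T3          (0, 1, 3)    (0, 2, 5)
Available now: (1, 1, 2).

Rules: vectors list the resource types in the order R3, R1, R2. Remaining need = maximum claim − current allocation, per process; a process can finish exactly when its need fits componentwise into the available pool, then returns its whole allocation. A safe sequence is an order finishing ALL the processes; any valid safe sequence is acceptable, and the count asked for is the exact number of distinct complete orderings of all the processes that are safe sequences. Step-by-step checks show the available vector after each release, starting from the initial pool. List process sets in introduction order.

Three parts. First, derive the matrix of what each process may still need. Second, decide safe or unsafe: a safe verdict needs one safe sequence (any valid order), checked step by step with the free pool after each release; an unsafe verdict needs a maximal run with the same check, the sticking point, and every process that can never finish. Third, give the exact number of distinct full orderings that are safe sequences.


(1) Need matrix, components ordered R3, R1, R2:
  T7: (1, 1, 6)
  T2: (1, 1, 2)
  T5: (4, 5, 5)
  T4: (2, 8, 8)
  T6: (1, 0, 5)
  T3: (0, 1, 2)
(2) The state is SAFE; one workable sequence: T3, T6, T2, T7, T5, T4.
Key observation: at T3 the run first touches a limit — (0, 1, 2) against (1, 1, 2), exact on a resource it actually requests.
Walking it through:
  pool = (1, 1, 2)
  run T3 (needs (0, 1, 2), free (1, 1, 2)); after release of (0, 1, 3) the pool is (1, 2, 5)
  run T6 (needs (1, 0, 5), free (1, 2, 5)); after release of (1, 1, 1) the pool is (2, 3, 6)
  run T2 (needs (1, 1, 2), free (2, 3, 6)); after release of (3, 1, 0) the pool is (5, 4, 6)
  run T7 (needs (1, 1, 6), free (5, 4, 6)); after release of (0, 1, 0) the pool is (5, 5, 6)
  run T5 (needs (4, 5, 5), free (5, 5, 6)); after release of (1, 3, 3) the pool is (6, 8, 9)
  run T4 (needs (2, 8, 8), free (6, 8, 9)); after release of (0, 1, 0) the pool is (6, 9, 9)
(3) Exactly 4 of the possible complete orderings are safe sequences.


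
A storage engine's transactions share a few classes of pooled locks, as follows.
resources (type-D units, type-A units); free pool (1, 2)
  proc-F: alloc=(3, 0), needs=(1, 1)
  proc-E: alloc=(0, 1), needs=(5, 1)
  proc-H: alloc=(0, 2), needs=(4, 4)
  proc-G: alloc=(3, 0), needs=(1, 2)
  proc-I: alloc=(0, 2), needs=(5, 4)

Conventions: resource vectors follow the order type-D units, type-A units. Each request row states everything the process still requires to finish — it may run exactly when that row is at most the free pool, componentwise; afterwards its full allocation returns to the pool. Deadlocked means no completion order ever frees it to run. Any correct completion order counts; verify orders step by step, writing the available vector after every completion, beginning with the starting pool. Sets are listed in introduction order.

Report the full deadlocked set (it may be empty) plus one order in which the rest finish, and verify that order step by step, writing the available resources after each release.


The deadlocked set is proc-H and proc-I.
Key observation: proc-F, proc-G, proc-E can finish, but then (7, 3) is all there is, and the blocked group's type-A units demands exceed it.
One completion order for the rest: proc-F, proc-G, proc-E. Step-by-step check:
  pool = (1, 2)
  proc-F: need (1, 1) fits (1, 2); releases (3, 0), pool now (4, 2)
  proc-G: need (1, 2) fits (4, 2); releases (3, 0), pool now (7, 2)
  proc-E: need (5, 1) fits (7, 2); releases (0, 1), pool now (7, 3)
None of the blocked processes ever fits:
  blocked: proc-H wants (4, 4), pool (7, 3) — not enough type-A units
  blocked: proc-I wants (5, 4), pool (7, 3) — not enough type-A units


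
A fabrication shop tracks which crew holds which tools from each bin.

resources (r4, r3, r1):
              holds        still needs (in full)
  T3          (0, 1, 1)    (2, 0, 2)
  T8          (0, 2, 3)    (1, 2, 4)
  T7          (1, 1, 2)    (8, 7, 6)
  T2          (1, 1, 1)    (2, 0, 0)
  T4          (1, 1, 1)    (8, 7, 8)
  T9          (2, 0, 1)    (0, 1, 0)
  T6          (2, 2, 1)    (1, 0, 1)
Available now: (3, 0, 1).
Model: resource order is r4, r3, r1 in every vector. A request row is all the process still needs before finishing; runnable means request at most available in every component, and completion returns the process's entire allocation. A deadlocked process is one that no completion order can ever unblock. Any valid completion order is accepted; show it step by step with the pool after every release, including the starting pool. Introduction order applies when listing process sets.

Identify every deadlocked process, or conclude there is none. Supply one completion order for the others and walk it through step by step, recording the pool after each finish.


The deadlocked set is T7 and T4.
Key observation: after T2, T9, T6, T8, T3 complete, (8, 6, 8) is the best the pool ever gets, yet each leftover process wants more r3.
One completion order for the rest: T2, T9, T6, T8, T3. Step-by-step check:
  pool = (3, 0, 1)
  T2 needs (2, 0, 0) <= (3, 0, 1) -> finishes; pool += (1, 1, 1) = (4, 1, 2)
  T9 needs (0, 1, 0) <= (4, 1, 2) -> finishes; pool += (2, 0, 1) = (6, 1, 3)
  T6 needs (1, 0, 1) <= (6, 1, 3) -> finishes; pool += (2, 2, 1) = (8, 3, 4)
  T8 needs (1, 2, 4) <= (8, 3, 4) -> finishes; pool += (0, 2, 3) = (8, 5, 7)
  T3 needs (2, 0, 2) <= (8, 5, 7) -> finishes; pool += (0, 1, 1) = (8, 6, 8)
None of the blocked processes ever fits:
  T7 still needs (8, 7, 6) but only (8, 6, 8) is free — short on r3
  T4 still needs (8, 7, 8) but only (8, 6, 8) is free — short on r3


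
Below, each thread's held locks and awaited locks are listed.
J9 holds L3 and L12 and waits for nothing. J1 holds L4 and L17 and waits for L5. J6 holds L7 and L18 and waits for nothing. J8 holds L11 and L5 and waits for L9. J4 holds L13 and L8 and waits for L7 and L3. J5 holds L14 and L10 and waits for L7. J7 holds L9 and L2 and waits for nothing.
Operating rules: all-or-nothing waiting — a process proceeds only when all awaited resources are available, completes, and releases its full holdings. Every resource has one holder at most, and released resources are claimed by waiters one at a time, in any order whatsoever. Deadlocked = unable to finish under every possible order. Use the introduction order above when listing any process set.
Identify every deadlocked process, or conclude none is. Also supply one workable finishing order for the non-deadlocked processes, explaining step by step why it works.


No process is deadlocked.
Key observation: the waits form no ring: some process can always run, and its releases unblock the others one by one.
One completion order for the rest: J6, J7, J8, J5, J9, J1, J4.
Step-by-step check:
  run J6 (it waits on nothing); releases L7 and L18
  run J7 (it waits on nothing); releases L9 and L2
  J8: everything it awaited (L9) is free; runs, freeing L11 and L5
  J5: everything it awaited (L7) is free; runs, freeing L14 and L10
  run J9 (it waits on nothing); releases L3 and L12
  J1: everything it awaited (L5) is free; runs, freeing L4 and L17
  J4: everything it awaited (L7 and L3) is free; runs, freeing L13 and L8


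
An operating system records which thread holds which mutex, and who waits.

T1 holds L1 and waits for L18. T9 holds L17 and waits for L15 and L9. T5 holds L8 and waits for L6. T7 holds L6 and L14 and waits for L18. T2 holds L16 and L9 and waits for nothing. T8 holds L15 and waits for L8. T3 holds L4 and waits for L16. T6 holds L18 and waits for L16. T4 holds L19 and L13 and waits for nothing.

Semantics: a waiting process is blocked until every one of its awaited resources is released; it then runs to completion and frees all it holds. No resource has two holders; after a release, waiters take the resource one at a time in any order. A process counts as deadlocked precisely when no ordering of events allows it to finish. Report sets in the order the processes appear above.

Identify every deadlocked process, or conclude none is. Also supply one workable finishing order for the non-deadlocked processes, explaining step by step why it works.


No process is deadlocked.
Key observation: the wait relation is loop-free; peeling off processes with no waits unwinds the whole state.
One completion order for the rest: T2, T3, T6, T7, T5, T8, T9, T1, T4.
Walking it through:
  T2 waits on nothing -> runs at once and releases L16 and L9
  run T3 (all its waits — L16 — are resolved); releases L4
  run T6 (all its waits — L16 — are resolved); releases L18
  run T7 (all its waits — L18 — are resolved); releases L6 and L14
  run T5 (all its waits — L6 — are resolved); releases L8
  run T8 (all its waits — L8 — are resolved); releases L15
  run T9 (all its waits — L15 and L9 — are resolved); releases L17
  run T1 (all its waits — L18 — are resolved); releases L1
  T4 waits on nothing -> runs at once and releases L19 and L13


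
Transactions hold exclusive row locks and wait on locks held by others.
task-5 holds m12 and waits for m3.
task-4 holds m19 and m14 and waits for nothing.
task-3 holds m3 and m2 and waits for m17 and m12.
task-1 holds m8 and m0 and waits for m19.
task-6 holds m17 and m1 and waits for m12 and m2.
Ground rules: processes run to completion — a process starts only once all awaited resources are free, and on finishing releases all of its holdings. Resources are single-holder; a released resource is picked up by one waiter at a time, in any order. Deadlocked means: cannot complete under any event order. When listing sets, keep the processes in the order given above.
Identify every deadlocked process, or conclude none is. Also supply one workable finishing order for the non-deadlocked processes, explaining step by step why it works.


Deadlocked set: task-5, task-3 and task-6.
Key observation: task-5 -> task-3 -> task-5 is a circular wait — nothing in it can go first; task-6 is caught in further circular waits.
A valid finishing order for the others: task-4, task-1.
Check, step by step:
  task-4 waits on nothing -> runs at once and releases m19 and m14
  task-1: everything it awaited (m19) is free; runs, freeing m8 and m0


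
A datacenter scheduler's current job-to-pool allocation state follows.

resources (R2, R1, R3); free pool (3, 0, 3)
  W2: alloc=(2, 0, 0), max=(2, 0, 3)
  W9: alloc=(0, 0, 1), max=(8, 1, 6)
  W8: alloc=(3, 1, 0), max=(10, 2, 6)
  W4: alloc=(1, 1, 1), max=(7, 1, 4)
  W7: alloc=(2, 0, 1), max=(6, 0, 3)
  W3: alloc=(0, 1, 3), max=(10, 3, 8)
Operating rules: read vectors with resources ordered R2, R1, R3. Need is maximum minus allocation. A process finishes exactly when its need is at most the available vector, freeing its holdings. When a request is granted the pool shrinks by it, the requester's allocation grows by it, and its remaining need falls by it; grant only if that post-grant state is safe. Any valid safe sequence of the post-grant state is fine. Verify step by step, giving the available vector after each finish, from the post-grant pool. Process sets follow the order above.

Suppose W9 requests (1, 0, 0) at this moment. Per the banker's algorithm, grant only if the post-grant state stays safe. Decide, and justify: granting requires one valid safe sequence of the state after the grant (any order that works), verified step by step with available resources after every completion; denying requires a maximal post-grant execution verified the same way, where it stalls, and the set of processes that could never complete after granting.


GRANT — the state after the grant stays safe, e.g. via W2, W7, W4, W9, W8, W3.
Key observation: (2, 0, 3) free after granting still covers W2 first, and each release covers the next.
Check on the post-grant state, step by step:
  pool = (2, 0, 3)
  W2 needs (0, 0, 3) <= (2, 0, 3) -> finishes; pool += (2, 0, 0) = (4, 0, 3)
  W7 needs (4, 0, 2) <= (4, 0, 3) -> finishes; pool += (2, 0, 1) = (6, 0, 4)
  W4 needs (6, 0, 3) <= (6, 0, 4) -> finishes; pool += (1, 1, 1) = (7, 1, 5)
  W9 needs (7, 1, 5) <= (7, 1, 5) -> finishes; pool += (1, 0, 1) = (8, 1, 6)
  W8 needs (7, 1, 6) <= (8, 1, 6) -> finishes; pool += (3, 1, 0) = (11, 2, 6)
  W3 needs (10, 2, 5) <= (11, 2, 6) -> finishes; pool += (0, 1, 3) = (11, 3, 9)


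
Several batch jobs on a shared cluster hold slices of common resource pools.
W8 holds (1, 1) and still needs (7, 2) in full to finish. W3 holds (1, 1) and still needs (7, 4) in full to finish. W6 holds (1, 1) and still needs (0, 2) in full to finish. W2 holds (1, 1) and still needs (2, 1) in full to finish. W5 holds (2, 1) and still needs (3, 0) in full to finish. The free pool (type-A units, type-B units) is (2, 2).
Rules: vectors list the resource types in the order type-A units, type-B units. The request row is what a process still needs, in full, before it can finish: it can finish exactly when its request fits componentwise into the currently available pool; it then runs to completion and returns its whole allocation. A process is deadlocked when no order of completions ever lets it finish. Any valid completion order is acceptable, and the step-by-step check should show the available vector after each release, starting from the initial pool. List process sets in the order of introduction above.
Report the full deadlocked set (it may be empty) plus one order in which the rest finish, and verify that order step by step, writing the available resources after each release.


Deadlocked: W8 and W3.
Key observation: type-A units is the bottleneck — with W2, W5, W6 done the pool holds (6, 5), short of every remaining need.
The rest can finish in the order W2, W5, W6. Verifying each step:
  pool = (2, 2)
  run W2 (needs (2, 1), free (2, 2)); after release of (1, 1) the pool is (3, 3)
  run W5 (needs (3, 0), free (3, 3)); after release of (2, 1) the pool is (5, 4)
  run W6 (needs (0, 2), free (5, 4)); after release of (1, 1) the pool is (6, 5)
None of the blocked processes ever fits:
  blocked: W8 wants (7, 2), pool (6, 5) — not enough type-A units
  blocked: W3 wants (7, 4), pool (6, 5) — not enough type-A units


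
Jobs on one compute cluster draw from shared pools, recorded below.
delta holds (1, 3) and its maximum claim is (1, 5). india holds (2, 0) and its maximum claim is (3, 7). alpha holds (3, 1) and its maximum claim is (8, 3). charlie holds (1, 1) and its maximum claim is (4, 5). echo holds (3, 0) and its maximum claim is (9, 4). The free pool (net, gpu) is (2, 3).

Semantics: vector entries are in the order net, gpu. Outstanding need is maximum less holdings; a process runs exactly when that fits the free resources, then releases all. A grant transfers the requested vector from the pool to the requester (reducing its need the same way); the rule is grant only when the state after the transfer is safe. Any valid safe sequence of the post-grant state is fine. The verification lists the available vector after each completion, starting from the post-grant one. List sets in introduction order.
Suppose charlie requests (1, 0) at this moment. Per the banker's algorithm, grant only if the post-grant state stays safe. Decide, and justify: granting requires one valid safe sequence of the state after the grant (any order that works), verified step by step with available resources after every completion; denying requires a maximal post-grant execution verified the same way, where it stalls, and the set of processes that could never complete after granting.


GRANT: granting preserves safety; a valid post-grant sequence is delta, charlie, india, echo, alpha.
Key observation: granting shrinks the pool to (1, 3), yet delta still fits and the chain goes through.
Verifying the post-grant state step by step:
  pool = (1, 3)
  run delta (needs (0, 2), free (1, 3)); after release of (1, 3) the pool is (2, 6)
  run charlie (needs (2, 4), free (2, 6)); after release of (2, 1) the pool is (4, 7)
  run india (needs (1, 7), free (4, 7)); after release of (2, 0) the pool is (6, 7)
  run echo (needs (6, 4), free (6, 7)); after release of (3, 0) the pool is (9, 7)
  run alpha (needs (5, 2), free (9, 7)); after release of (3, 1) the pool is (12, 8)


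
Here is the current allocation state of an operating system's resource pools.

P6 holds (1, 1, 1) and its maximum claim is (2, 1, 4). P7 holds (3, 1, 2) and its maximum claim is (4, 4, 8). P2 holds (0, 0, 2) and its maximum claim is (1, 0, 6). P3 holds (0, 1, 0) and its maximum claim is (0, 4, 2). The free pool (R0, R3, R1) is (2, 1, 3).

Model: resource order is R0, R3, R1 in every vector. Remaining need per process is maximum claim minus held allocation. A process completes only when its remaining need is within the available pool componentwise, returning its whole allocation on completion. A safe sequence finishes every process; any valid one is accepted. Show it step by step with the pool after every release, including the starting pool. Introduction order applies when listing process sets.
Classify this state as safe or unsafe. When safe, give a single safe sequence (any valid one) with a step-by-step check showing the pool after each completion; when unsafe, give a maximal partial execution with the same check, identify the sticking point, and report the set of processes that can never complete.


UNSAFE — no complete ordering exists.
Key observation: even finishing P6, P2 leaves just (3, 2, 6) free — too little R3 for any of the remaining processes.
Going as far as possible: P6, P2; after that, nothing fits. Verifying each step:
  pool = (2, 1, 3)
  P6 needs (1, 0, 3) <= (2, 1, 3) -> finishes; pool += (1, 1, 1) = (3, 2, 4)
  P2 needs (1, 0, 4) <= (3, 2, 4) -> finishes; pool += (0, 0, 2) = (3, 2, 6)
  P7 still needs (1, 3, 6) but only (3, 2, 6) is free — short on R3
  P3 still needs (0, 3, 2) but only (3, 2, 6) is free — short on R3
Processes that can never finish: P7 and P3.


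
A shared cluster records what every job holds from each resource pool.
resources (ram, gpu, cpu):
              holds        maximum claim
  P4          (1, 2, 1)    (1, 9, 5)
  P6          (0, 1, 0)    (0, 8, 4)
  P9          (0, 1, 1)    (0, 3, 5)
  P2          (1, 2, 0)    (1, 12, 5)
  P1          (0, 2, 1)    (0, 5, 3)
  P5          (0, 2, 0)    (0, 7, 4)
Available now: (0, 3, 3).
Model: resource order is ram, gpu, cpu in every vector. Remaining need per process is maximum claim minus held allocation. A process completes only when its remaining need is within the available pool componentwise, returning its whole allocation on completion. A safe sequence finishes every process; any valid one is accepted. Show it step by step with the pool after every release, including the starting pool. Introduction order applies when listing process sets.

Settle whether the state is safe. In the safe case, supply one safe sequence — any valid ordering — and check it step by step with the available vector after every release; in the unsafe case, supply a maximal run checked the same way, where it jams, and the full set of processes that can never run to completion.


SAFE. One safe sequence: P1, P5, P9, P6, P4, P2.
Key observation: the first exact fit in this order is P1 — it needs (0, 3, 2) with (0, 3, 3) free, meeting a requested resource to the last unit.
Walking it through:
  pool = (0, 3, 3)
  run P1 (needs (0, 3, 2), free (0, 3, 3)); after release of (0, 2, 1) the pool is (0, 5, 4)
  run P5 (needs (0, 5, 4), free (0, 5, 4)); after release of (0, 2, 0) the pool is (0, 7, 4)
  run P9 (needs (0, 2, 4), free (0, 7, 4)); after release of (0, 1, 1) the pool is (0, 8, 5)
  run P6 (needs (0, 7, 4), free (0, 8, 5)); after release of (0, 1, 0) the pool is (0, 9, 5)
  run P4 (needs (0, 7, 4), free (0, 9, 5)); after release of (1, 2, 1) the pool is (1, 11, 6)
  run P2 (needs (0, 10, 5), free (1, 11, 6)); after release of (1, 2, 0) the pool is (2, 13, 6)


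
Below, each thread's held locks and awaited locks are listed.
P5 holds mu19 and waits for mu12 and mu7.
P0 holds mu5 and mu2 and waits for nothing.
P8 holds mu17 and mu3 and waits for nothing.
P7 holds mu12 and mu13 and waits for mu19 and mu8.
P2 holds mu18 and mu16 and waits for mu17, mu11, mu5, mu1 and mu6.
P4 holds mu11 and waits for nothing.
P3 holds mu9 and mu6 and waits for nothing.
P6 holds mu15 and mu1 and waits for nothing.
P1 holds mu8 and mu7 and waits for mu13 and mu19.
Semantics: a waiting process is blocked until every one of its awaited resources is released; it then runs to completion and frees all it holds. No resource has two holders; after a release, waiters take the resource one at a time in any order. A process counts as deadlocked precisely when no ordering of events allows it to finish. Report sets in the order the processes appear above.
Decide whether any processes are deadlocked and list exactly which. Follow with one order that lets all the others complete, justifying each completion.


Deadlocked: P5, P7 and P1.
Key observation: P5 -> P7 -> P5 is a circular wait — nothing in it can go first; P1 is caught in further circular waits.
A valid finishing order for the others: P4, P6, P0, P8, P3, P2.
Walking it through:
  P4: no waits; runs immediately, freeing mu11
  P6: no waits; runs immediately, freeing mu15 and mu1
  P0: no waits; runs immediately, freeing mu5 and mu2
  P8: no waits; runs immediately, freeing mu17 and mu3
  P3: no waits; runs immediately, freeing mu9 and mu6
  P2 waits on mu17, mu11, mu5, mu1 and mu6 — all released -> runs and releases mu18 and mu16


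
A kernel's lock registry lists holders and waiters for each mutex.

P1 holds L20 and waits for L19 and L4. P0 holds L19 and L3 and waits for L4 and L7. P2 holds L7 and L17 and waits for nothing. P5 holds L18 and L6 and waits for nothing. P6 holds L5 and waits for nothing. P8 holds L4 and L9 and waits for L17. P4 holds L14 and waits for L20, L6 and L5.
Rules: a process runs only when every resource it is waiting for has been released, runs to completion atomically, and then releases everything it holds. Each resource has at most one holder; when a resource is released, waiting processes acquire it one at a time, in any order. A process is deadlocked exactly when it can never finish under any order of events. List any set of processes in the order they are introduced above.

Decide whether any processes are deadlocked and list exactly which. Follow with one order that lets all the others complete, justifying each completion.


The deadlocked set is empty.
Key observation: although several processes wait, no cycle exists — each chain bottoms out at a free runner.
A valid finishing order for the others: P2, P8, P5, P6, P0, P1, P4.
Check, step by step:
  P2 waits on nothing -> runs at once and releases L7 and L17
  P8: everything it awaited (L17) is free; runs, freeing L4 and L9
  P5 waits on nothing -> runs at once and releases L18 and L6
  P6 waits on nothing -> runs at once and releases L5
  P0: everything it awaited (L4 and L7) is free; runs, freeing L19 and L3
  P1: everything it awaited (L19 and L4) is free; runs, freeing L20
  P4: everything it awaited (L20, L6 and L5) is free; runs, freeing L14


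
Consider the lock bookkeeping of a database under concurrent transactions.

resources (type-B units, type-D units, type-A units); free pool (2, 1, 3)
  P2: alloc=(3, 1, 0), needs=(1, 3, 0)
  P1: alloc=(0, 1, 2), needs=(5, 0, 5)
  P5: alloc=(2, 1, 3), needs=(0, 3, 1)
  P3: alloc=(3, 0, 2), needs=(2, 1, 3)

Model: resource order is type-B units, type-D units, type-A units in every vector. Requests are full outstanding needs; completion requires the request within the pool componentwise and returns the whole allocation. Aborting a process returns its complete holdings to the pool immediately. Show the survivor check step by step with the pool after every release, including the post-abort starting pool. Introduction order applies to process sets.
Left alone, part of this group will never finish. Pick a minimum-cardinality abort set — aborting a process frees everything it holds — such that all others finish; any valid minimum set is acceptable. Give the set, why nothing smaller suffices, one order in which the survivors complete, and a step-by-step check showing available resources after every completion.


Minimum abort set: P2.
Key observation: P5 was stuck for good until P2 gave back (3, 1, 0); in the order shown it finishes at step 3.
Why nothing smaller works: aborting no one leaves the state deadlocked as given.
One survivor order: P3, P1, P5. Walking it through (post-abort pool first):
  pool = (5, 2, 3)
  P3: need (2, 1, 3) fits (5, 2, 3); releases (3, 0, 2), pool now (8, 2, 5)
  P1: need (5, 0, 5) fits (8, 2, 5); releases (0, 1, 2), pool now (8, 3, 7)
  P5: need (0, 3, 1) fits (8, 3, 7); releases (2, 1, 3), pool now (10, 4, 10)


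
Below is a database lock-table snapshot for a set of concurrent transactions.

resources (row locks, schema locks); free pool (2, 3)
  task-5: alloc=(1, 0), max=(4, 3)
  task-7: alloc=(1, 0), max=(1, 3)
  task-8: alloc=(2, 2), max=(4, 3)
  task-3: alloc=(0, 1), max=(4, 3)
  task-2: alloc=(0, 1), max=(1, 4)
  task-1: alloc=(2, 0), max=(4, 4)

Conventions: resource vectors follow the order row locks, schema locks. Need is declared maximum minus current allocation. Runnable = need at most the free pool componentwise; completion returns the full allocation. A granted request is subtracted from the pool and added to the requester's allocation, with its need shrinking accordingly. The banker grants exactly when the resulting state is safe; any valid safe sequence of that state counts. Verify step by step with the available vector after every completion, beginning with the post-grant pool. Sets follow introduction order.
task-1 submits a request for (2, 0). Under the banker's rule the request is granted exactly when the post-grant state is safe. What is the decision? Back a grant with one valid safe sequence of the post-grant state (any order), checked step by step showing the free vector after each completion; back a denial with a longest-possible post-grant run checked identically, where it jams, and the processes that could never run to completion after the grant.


GRANT — the state after the grant stays safe, e.g. via task-7, task-2, task-1, task-3, task-8, task-5.
Key observation: the transfer keeps a workable pool ((0, 3)); task-7 starts the safe sequence.
Step-by-step check of the post-grant state:
  pool = (0, 3)
  task-7 needs (0, 3) <= (0, 3) -> finishes; pool += (1, 0) = (1, 3)
  task-2 needs (1, 3) <= (1, 3) -> finishes; pool += (0, 1) = (1, 4)
  task-1 needs (0, 4) <= (1, 4) -> finishes; pool += (4, 0) = (5, 4)
  task-3 needs (4, 2) <= (5, 4) -> finishes; pool += (0, 1) = (5, 5)
  task-8 needs (2, 1) <= (5, 5) -> finishes; pool += (2, 2) = (7, 7)
  task-5 needs (3, 3) <= (7, 7) -> finishes; pool += (1, 0) = (8, 7)


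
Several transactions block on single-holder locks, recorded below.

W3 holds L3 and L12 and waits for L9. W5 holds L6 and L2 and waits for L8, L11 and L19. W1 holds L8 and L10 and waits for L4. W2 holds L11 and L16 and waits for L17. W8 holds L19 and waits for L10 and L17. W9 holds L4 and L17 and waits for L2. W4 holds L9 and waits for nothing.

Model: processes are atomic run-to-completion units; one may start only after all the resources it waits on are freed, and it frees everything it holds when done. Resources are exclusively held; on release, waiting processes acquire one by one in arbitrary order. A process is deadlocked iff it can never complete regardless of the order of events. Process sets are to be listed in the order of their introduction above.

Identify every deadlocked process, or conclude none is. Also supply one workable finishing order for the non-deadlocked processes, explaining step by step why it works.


Deadlocked: W5, W1, W2, W8 and W9.
Key observation: the waits loop around W5 -> W1 -> W9 -> W5 with no way out; W2 and W8 are caught in further circular waits.
A valid finishing order for the others: W4, W3.
Walking it through:
  W4: no waits; runs immediately, freeing L9
  W3: everything it awaited (L9) is free; runs, freeing L3 and L12


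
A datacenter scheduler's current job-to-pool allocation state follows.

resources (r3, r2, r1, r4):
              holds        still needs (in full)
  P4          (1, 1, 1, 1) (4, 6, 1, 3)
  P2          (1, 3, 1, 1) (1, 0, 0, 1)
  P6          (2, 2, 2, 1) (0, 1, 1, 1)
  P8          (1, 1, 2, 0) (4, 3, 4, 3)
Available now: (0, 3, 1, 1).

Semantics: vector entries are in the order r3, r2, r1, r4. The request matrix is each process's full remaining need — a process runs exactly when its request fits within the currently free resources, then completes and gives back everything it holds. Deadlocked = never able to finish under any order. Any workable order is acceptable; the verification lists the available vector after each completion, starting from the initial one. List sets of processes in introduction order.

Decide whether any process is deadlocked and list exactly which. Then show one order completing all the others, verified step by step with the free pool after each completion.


Deadlocked: P4 and P8.
Key observation: after P6, P2 complete, (3, 8, 4, 3) is the best the pool ever gets, yet each leftover process wants more r3.
A valid finishing order for the others: P6, P2. Check, step by step:
  pool = (0, 3, 1, 1)
  run P6 (needs (0, 1, 1, 1), free (0, 3, 1, 1)); after release of (2, 2, 2, 1) the pool is (2, 5, 3, 2)
  run P2 (needs (1, 0, 0, 1), free (2, 5, 3, 2)); after release of (1, 3, 1, 1) the pool is (3, 8, 4, 3)
The stuck group stays short no matter what:
  blocked: P4 wants (4, 6, 1, 3), pool (3, 8, 4, 3) — not enough r3
  blocked: P8 wants (4, 3, 4, 3), pool (3, 8, 4, 3) — not enough r3


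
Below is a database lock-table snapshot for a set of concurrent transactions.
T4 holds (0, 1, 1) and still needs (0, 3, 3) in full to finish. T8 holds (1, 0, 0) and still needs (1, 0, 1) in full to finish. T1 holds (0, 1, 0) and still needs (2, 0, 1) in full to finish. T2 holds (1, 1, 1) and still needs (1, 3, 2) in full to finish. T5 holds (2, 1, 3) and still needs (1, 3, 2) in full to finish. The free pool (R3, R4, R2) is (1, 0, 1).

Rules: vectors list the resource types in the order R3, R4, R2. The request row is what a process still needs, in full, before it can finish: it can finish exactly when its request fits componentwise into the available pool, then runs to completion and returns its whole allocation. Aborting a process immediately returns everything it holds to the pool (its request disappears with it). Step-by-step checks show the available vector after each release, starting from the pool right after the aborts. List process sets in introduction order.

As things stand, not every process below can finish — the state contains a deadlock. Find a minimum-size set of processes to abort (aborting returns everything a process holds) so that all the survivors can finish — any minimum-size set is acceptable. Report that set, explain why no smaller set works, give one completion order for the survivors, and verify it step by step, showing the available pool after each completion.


Abort T2 and T5.
Key observation: T4 could never have finished before the abort; with (3, 2, 4) returned by T2 and T5, it fits at step 3.
No one abort is enough; case by case: T4 alone leaves T2 blocked (short on R4); T8 alone leaves T4 blocked (short on R4 and R2); T1 alone leaves T4 blocked (short on R4 and R2); T2 alone leaves T4 blocked (short on R4 and R2); T5 alone leaves T4 blocked (short on R4).
One survivor order: T8, T1, T4. Verifying each step (post-abort pool first):
  pool = (4, 2, 5)
  run T8 (needs (1, 0, 1), free (4, 2, 5)); after release of (1, 0, 0) the pool is (5, 2, 5)
  run T1 (needs (2, 0, 1), free (5, 2, 5)); after release of (0, 1, 0) the pool is (5, 3, 5)
  run T4 (needs (0, 3, 3), free (5, 3, 5)); after release of (0, 1, 1) the pool is (5, 4, 6)


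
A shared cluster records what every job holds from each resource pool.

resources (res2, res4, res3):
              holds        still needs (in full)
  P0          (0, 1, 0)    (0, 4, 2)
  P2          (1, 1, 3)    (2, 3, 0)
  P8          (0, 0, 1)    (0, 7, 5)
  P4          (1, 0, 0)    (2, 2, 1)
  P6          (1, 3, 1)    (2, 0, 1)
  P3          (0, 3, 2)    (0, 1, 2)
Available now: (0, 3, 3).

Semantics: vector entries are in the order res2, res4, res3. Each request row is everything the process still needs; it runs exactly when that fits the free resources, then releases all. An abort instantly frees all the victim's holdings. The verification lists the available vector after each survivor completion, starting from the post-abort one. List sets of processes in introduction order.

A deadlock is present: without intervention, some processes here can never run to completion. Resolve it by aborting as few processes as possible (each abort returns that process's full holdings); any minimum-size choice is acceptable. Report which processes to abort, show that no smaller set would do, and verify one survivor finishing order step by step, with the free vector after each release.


Minimum abort set: P2 and P6.
Key observation: the deadlocked P4 becomes finishable only because P2 and P6 released (2, 4, 4); it completes at step 1 below.
Minimality, checking each single-abort alternative: P0 alone leaves P2 blocked (short on res2); P2 alone leaves P4 blocked (short on res2); P8 alone leaves P2 blocked (short on res2); P4 alone leaves P2 blocked (short on res2); P6 alone leaves P2 blocked (short on res2); P3 alone leaves P2 blocked (short on res2).
One survivor order: P4, P8, P3, P0. Walking it through (post-abort pool first):
  pool = (2, 7, 7)
  P4: need (2, 2, 1) fits (2, 7, 7); releases (1, 0, 0), pool now (3, 7, 7)
  P8: need (0, 7, 5) fits (3, 7, 7); releases (0, 0, 1), pool now (3, 7, 8)
  P3: need (0, 1, 2) fits (3, 7, 8); releases (0, 3, 2), pool now (3, 10, 10)
  P0: need (0, 4, 2) fits (3, 10, 10); releases (0, 1, 0), pool now (3, 11, 10)


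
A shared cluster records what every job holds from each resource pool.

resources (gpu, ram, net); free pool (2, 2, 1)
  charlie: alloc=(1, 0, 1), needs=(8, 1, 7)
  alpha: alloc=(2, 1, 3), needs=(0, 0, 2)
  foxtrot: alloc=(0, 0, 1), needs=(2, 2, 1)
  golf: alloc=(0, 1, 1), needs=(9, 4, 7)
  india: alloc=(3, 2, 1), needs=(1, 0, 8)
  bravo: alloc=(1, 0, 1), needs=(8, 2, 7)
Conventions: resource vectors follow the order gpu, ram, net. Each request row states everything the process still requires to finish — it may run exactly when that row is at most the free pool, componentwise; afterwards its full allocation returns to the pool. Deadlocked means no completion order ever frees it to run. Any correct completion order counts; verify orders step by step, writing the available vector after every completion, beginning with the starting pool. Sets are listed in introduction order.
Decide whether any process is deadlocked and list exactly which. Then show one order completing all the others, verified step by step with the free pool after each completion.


Deadlocked set: charlie, golf, india and bravo.
Key observation: foxtrot, alpha can finish, but then (4, 3, 5) is all there is, and the blocked group's net demands exceed it.
The rest can finish in the order foxtrot, alpha. Step-by-step check:
  pool = (2, 2, 1)
  run foxtrot (needs (2, 2, 1), free (2, 2, 1)); after release of (0, 0, 1) the pool is (2, 2, 2)
  run alpha (needs (0, 0, 2), free (2, 2, 2)); after release of (2, 1, 3) the pool is (4, 3, 5)
None of the blocked processes ever fits:
  charlie still needs (8, 1, 7) but only (4, 3, 5) is free — short on gpu and net
  golf still needs (9, 4, 7) but only (4, 3, 5) is free — short on gpu, ram and net
  india still needs (1, 0, 8) but only (4, 3, 5) is free — short on net
  bravo still needs (8, 2, 7) but only (4, 3, 5) is free — short on gpu and net


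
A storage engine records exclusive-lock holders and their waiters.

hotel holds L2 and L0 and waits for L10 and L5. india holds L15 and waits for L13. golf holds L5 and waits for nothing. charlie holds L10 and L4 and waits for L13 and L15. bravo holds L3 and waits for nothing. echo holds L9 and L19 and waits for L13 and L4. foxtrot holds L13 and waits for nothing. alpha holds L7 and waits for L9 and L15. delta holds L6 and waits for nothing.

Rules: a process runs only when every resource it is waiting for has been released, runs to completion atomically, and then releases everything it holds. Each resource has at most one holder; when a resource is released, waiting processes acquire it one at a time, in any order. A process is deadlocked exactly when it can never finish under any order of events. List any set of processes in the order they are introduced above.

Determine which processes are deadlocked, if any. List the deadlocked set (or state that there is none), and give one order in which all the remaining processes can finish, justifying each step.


Nothing here is deadlocked.
Key observation: every chain of waits terminates; starting from the processes that wait on nothing, all the rest unlock in turn.
One completion order for the rest: foxtrot, india, delta, charlie, golf, bravo, echo, alpha, hotel.
Step-by-step check:
  foxtrot waits on nothing -> runs at once and releases L13
  india waits on L13 — all released -> runs and releases L15
  delta waits on nothing -> runs at once and releases L6
  charlie waits on L13 and L15 — all released -> runs and releases L10 and L4
  golf waits on nothing -> runs at once and releases L5
  bravo waits on nothing -> runs at once and releases L3
  echo waits on L13 and L4 — all released -> runs and releases L9 and L19
  alpha waits on L9 and L15 — all released -> runs and releases L7
  hotel waits on L10 and L5 — all released -> runs and releases L2 and L0


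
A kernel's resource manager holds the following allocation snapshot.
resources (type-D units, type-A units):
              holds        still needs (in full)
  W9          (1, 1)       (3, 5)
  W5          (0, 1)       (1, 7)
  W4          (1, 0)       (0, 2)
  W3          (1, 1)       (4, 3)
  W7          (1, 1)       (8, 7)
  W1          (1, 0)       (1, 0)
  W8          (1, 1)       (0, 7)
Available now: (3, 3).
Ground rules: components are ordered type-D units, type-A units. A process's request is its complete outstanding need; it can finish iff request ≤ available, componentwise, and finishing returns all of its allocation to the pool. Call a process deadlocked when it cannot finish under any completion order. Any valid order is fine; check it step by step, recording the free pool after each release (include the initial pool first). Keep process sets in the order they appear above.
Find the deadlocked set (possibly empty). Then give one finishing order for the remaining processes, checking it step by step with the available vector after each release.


Deadlocked set: W9, W5, W7 and W8.
Key observation: after W4, W3, W1 complete, (6, 4) is the best the pool ever gets, yet each leftover process wants more type-A units.
A valid finishing order for the others: W4, W3, W1. Step-by-step check:
  pool = (3, 3)
  W4: need (0, 2) fits (3, 3); releases (1, 0), pool now (4, 3)
  W3: need (4, 3) fits (4, 3); releases (1, 1), pool now (5, 4)
  W1: need (1, 0) fits (5, 4); releases (1, 0), pool now (6, 4)
The stuck group stays short no matter what:
  W9 still needs (3, 5) but only (6, 4) is free — short on type-A units
  W5 still needs (1, 7) but only (6, 4) is free — short on type-A units
  W7 still needs (8, 7) but only (6, 4) is free — short on type-D units and type-A units
  W8 still needs (0, 7) but only (6, 4) is free — short on type-A units


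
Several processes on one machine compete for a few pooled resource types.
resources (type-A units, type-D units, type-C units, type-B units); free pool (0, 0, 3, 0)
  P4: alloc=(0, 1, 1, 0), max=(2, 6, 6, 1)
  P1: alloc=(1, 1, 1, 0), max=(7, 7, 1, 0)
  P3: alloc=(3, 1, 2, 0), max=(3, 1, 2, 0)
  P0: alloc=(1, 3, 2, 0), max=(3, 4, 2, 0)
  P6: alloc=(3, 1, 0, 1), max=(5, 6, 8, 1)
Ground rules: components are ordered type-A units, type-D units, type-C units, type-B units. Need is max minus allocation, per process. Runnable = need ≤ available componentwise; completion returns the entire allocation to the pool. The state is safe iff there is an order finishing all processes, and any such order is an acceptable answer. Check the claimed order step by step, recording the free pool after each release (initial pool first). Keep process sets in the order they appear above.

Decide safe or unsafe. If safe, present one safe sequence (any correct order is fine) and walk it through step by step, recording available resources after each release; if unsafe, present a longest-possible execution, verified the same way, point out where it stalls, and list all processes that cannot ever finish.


UNSAFE — no complete ordering exists.
Key observation: even finishing P3, P0 leaves just (4, 4, 7, 0) free — too little type-D units for any of the remaining processes.
The run P3, P0 cannot be extended any further. Step-by-step check:
  pool = (0, 0, 3, 0)
  P3: need (0, 0, 0, 0) fits (0, 0, 3, 0); releases (3, 1, 2, 0), pool now (3, 1, 5, 0)
  P0: need (2, 1, 0, 0) fits (3, 1, 5, 0); releases (1, 3, 2, 0), pool now (4, 4, 7, 0)
  blocked: P4 wants (2, 5, 5, 1), pool (4, 4, 7, 0) — not enough type-D units and type-B units
  blocked: P1 wants (6, 6, 0, 0), pool (4, 4, 7, 0) — not enough type-A units and type-D units
  blocked: P6 wants (2, 5, 8, 0), pool (4, 4, 7, 0) — not enough type-D units and type-C units
Permanently blocked: P4, P1 and P6.
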